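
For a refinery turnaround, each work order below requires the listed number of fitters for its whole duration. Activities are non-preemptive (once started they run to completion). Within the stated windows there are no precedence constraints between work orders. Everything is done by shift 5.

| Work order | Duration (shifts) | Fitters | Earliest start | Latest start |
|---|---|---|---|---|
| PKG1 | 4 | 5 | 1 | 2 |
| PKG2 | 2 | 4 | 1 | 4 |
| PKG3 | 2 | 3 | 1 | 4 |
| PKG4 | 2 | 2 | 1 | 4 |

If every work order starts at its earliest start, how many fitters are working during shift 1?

14

At early start, shift 1 has: PKG1, PKG2, PKG3, PKG4.
Demand: 5 + 4 + 3 + 2 = 14.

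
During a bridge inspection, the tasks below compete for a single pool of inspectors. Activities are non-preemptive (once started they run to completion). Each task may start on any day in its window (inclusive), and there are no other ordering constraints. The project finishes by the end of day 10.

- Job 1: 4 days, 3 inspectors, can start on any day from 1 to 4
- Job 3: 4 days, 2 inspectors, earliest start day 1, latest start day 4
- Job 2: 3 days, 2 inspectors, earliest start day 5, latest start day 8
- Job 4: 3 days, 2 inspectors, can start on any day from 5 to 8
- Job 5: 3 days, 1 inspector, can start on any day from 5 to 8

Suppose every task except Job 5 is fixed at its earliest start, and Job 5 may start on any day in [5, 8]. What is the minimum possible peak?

5

Job 5@5: d1:5  d2:5  d3:5  d4:5  d5:5  d6:5  d7:5  d8:0  d9:0  d10:0 → peak 5
Job 5@6: d1:5  d2:5  d3:5  d4:5  d5:4  d6:5  d7:5  d8:1  d9:0  d10:0 → peak 5
Job 5@7: d1:5  d2:5  d3:5  d4:5  d5:4  d6:4  d7:5  d8:1  d9:1  d10:0 → peak 5
Job 5@8: d1:5  d2:5  d3:5  d4:5  d5:4  d6:4  d7:4  d8:1  d9:1  d10:1 → peak 5
Best is Job 5@5, peak 5.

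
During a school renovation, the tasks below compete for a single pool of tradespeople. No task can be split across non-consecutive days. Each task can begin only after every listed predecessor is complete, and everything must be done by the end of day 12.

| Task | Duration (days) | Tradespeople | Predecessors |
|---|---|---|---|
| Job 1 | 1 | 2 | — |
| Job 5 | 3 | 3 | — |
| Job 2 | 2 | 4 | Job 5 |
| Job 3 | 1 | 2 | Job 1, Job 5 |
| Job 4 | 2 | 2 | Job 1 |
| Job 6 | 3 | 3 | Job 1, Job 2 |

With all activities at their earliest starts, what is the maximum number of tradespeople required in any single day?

6

Early-start schedule: Job 1@1, Job 5@1, Job 2@4, Job 3@4, Job 4@2, Job 6@6.
Load per day: day 1: 5, day 2: 5, day 3: 5, day 4: 6, day 5: 4, day 6: 3, day 7: 3, day 8: 3, day 9: 0, day 10: 0, day 11: 0, day 12: 0.
Peak is 6.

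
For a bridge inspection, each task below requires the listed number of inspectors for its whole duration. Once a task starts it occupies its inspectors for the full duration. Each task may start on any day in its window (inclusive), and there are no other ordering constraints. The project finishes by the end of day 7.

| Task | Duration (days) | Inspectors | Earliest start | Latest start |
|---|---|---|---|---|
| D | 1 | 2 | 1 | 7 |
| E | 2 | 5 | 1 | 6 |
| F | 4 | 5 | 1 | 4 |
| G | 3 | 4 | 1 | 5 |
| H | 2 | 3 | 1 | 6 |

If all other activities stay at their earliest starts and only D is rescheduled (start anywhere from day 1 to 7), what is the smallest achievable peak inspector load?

17

D@1: d1:19  d2:17  d3:9  d4:5  d5:0  d6:0  d7:0 → peak 19
D@2: d1:17  d2:19  d3:9  d4:5  d5:0  d6:0  d7:0 → peak 19
D@3: d1:17  d2:17  d3:11  d4:5  d5:0  d6:0  d7:0 → peak 17
D@4: d1:17  d2:17  d3:9  d4:7  d5:0  d6:0  d7:0 → peak 17
D@5: d1:17  d2:17  d3:9  d4:5  d5:2  d6:0  d7:0 → peak 17
D@6: d1:17  d2:17  d3:9  d4:5  d5:0  d6:2  d7:0 → peak 17
D@7: d1:17  d2:17  d3:9  d4:5  d5:0  d6:0  d7:2 → peak 17
Best is D@3, peak 17.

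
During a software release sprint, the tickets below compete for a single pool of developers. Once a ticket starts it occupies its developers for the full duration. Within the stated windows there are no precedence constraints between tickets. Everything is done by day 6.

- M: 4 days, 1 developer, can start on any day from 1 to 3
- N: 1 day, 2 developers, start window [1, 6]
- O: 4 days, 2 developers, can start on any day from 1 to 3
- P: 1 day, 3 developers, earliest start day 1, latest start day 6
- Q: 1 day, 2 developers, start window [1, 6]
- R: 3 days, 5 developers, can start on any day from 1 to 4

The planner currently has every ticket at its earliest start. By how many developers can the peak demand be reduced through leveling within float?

7

Early-start peak: d1:15  d2:8  d3:8  d4:3  d5:0  d6:0 ⇒ 15.
Leveled (M@1, N@1, O@1, P@1, Q@2, R@3): d1:8  d2:5  d3:8  d4:8  d5:5  d6:0 ⇒ 8.
Reduction 15 − 8 = 7.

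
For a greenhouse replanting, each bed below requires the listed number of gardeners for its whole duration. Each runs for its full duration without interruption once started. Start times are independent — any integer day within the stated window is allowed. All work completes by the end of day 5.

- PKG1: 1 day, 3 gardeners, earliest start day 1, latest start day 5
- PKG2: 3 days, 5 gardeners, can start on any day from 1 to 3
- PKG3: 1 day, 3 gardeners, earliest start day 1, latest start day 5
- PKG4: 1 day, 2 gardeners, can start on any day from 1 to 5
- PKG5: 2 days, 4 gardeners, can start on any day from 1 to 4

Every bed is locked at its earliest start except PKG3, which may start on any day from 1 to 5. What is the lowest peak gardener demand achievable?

PKG3@1: d1:17  d2:9  d3:5  d4:0  d5:0 → peak 17
PKG3@2: d1:14  d2:12  d3:5  d4:0  d5:0 → peak 14
PKG3@3: d1:14  d2:9  d3:8  d4:0  d5:0 → peak 14
PKG3@4: d1:14  d2:9  d3:5  d4:3  d5:0 → peak 14
PKG3@5: d1:14  d2:9  d3:5  d4:0  d5:3 → peak 14
Best is PKG3@2, peak 14.

14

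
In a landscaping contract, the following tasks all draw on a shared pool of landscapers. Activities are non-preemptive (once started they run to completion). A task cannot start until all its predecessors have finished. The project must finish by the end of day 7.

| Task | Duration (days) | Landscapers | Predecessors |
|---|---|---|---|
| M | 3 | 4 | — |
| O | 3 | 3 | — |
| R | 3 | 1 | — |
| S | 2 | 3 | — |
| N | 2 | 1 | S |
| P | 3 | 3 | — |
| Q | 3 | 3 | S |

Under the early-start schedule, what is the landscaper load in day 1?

14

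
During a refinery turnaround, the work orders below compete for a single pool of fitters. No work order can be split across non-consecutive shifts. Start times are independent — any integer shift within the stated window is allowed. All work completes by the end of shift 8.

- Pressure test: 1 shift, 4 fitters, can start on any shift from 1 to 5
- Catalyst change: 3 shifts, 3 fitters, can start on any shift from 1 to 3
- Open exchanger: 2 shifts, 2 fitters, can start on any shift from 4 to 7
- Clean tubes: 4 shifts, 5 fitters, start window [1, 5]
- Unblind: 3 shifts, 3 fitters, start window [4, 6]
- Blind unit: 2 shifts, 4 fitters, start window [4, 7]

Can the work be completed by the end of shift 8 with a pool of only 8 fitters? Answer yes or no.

yes

Schedule Pressure test@1, Catalyst change@1, Open exchanger@4, Clean tubes@2, Unblind@6, Blind unit@6: s1:7  s2:8  s3:8  s4:7  s5:7  s6:7  s7:7  s8:3 — peak 8 ≤ 8.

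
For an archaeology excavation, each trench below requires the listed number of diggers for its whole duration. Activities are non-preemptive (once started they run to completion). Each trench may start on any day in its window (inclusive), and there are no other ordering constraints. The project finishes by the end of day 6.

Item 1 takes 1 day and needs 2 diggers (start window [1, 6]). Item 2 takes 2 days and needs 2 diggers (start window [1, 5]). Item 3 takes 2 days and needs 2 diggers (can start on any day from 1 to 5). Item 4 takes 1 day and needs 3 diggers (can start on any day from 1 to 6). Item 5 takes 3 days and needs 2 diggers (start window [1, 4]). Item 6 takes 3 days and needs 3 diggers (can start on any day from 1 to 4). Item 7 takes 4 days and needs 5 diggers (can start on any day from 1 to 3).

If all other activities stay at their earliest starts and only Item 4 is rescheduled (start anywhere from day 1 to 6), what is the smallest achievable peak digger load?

16

Item 4@1: d1:19  d2:14  d3:10  d4:5  d5:0  d6:0 → peak 19
Item 4@2: d1:16  d2:17  d3:10  d4:5  d5:0  d6:0 → peak 17
Item 4@3: d1:16  d2:14  d3:13  d4:5  d5:0  d6:0 → peak 16
Item 4@4: d1:16  d2:14  d3:10  d4:8  d5:0  d6:0 → peak 16
Item 4@5: d1:16  d2:14  d3:10  d4:5  d5:3  d6:0 → peak 16
Item 4@6: d1:16  d2:14  d3:10  d4:5  d5:0  d6:3 → peak 16
Best is Item 4@3, peak 16.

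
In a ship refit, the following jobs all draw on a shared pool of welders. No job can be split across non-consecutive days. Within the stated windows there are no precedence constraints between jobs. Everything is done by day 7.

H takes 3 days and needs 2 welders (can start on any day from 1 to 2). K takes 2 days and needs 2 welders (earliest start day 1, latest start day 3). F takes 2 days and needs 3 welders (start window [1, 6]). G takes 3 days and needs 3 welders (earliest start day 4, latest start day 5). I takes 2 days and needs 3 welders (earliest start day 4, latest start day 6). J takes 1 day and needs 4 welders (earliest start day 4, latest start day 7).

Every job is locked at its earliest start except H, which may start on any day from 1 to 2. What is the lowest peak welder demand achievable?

H@1: d1:7  d2:7  d3:2  d4:10  d5:6  d6:3  d7:0 → peak 10
H@2: d1:5  d2:7  d3:2  d4:12  d5:6  d6:3  d7:0 → peak 12
Best is H@1, peak 10.

10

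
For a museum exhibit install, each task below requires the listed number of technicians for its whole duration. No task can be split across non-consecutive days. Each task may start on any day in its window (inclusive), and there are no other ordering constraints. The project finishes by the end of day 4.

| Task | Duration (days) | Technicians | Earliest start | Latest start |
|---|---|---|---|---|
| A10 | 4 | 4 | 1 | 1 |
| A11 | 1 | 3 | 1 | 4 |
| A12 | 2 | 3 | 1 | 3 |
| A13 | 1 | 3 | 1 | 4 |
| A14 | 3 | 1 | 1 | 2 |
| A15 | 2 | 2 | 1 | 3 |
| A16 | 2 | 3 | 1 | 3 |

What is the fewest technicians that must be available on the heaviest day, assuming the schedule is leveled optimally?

11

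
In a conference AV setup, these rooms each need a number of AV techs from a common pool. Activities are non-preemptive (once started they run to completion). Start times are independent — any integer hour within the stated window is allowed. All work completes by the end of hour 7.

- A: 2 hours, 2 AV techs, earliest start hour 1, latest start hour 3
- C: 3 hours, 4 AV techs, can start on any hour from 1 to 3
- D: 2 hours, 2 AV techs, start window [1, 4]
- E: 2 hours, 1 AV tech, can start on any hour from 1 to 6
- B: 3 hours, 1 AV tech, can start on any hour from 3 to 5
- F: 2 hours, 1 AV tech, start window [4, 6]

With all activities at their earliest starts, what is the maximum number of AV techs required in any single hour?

Early-start schedule: A@1, C@1, D@1, E@1, B@3, F@4.
Load per hour: hour 1: 9, hour 2: 9, hour 3: 5, hour 4: 2, hour 5: 2, hour 6: 0, hour 7: 0.
Peak is 9.

9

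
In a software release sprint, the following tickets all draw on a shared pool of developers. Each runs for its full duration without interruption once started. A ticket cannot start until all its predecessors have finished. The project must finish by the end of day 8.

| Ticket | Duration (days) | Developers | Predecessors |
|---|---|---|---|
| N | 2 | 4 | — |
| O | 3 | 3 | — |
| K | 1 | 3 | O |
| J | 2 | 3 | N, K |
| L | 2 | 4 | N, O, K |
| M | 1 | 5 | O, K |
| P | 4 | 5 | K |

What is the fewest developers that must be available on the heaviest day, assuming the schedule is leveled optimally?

12

Early-start (N@1, O@1, K@4, J@5, L@5, M@5, P@5) gives peak 17: d1:7  d2:7  d3:3  d4:3  d5:17  d6:12  d7:5  d8:5.
Shift M→7.
Schedule N@1, O@1, K@4, J@5, L@5, M@7, P@5: d1:7  d2:7  d3:3  d4:3  d5:12  d6:12  d7:10  d8:5 — peak 12.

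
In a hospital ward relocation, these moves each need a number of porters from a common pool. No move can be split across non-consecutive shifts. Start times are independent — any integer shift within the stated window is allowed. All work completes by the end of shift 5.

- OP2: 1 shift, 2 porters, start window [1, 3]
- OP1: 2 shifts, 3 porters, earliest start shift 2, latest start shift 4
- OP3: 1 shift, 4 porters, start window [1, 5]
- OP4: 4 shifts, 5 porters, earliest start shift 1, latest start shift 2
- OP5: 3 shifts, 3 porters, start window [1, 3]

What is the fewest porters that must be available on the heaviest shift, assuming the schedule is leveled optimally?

9

Early-start (OP2@1, OP1@2, OP3@1, OP4@1, OP5@1) gives peak 14: s1:14  s2:11  s3:11  s4:5  s5:0.
Shift OP1→4, OP4→2.
Schedule OP2@1, OP1@4, OP3@1, OP4@2, OP5@1: s1:9  s2:8  s3:8  s4:8  s5:8 — peak 9.
Total porter-shifts = 41 over 5 shifts ⇒ peak ≥ ⌈41/5⌉ = 9, so 9 is optimal.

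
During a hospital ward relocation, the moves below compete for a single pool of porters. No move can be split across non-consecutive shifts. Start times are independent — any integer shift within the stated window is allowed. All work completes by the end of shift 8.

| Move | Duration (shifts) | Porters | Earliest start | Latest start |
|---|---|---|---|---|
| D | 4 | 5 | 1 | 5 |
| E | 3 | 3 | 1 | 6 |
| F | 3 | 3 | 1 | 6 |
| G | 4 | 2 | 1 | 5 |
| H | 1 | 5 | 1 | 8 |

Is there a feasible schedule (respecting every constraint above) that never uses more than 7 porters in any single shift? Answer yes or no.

Schedule D@1, E@5, F@5, G@1, H@8: s1:7  s2:7  s3:7  s4:7  s5:6  s6:6  s7:6  s8:5 — peak 7 ≤ 7.

yes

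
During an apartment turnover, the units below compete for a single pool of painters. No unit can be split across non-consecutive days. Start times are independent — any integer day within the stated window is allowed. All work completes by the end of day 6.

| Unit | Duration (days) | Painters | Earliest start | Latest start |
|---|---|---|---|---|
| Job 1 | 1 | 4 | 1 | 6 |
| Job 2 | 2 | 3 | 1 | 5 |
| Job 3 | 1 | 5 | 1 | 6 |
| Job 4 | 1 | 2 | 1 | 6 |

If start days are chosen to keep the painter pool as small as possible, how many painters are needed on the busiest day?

5

Early-start (Job 1@1, Job 2@1, Job 3@1, Job 4@1) gives peak 14: d1:14  d2:3  d3:0  d4:0  d5:0  d6:0.
Shift Job 2→2, Job 3→4, Job 4→2.
Schedule Job 1@1, Job 2@2, Job 3@4, Job 4@2: d1:4  d2:5  d3:3  d4:5  d5:0  d6:0 — peak 5.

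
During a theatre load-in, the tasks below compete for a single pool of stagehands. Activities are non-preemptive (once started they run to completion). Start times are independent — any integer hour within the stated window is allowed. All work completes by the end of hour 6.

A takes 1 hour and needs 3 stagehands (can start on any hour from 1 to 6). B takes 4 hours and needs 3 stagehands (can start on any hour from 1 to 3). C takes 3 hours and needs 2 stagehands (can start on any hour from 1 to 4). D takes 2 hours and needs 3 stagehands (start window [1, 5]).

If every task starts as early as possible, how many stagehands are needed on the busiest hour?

11

Early-start schedule: A@1, B@1, C@1, D@1.
Load per hour: hour 1: 11, hour 2: 8, hour 3: 5, hour 4: 3, hour 5: 0, hour 6: 0.
Peak is 11.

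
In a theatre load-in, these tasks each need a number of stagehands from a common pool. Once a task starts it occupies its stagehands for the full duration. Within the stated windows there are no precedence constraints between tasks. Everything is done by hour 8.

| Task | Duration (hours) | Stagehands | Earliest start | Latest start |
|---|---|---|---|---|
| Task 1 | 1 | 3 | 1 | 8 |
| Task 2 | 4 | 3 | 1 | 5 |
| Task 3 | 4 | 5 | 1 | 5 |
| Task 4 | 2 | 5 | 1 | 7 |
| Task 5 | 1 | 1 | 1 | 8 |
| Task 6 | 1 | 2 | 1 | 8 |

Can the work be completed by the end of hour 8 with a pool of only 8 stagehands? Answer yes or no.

yes

Schedule Task 1@1, Task 2@1, Task 3@2, Task 4@6, Task 5@1, Task 6@5: h1:7  h2:8  h3:8  h4:8  h5:7  h6:5  h7:5  h8:0 — peak 8 ≤ 8.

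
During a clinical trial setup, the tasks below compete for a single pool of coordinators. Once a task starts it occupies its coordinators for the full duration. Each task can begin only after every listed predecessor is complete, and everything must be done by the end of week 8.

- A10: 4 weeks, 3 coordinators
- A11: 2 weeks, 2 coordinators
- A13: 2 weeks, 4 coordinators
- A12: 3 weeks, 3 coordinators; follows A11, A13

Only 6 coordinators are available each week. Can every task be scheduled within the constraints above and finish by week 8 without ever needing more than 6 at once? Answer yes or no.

yes

Schedule A10@3, A11@1, A13@1, A12@3: w1:6  w2:6  w3:6  w4:6  w5:6  w6:3  w7:0  w8:0 — peak 6 ≤ 6.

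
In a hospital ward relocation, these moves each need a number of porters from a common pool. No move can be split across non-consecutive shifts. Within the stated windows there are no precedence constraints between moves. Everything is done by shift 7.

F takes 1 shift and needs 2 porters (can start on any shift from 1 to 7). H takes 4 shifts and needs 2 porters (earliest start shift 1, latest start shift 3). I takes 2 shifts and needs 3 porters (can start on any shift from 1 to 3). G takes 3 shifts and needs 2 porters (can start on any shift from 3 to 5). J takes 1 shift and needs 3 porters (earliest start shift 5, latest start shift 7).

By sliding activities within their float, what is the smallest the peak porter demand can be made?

Early-start (F@1, H@1, I@1, G@3, J@5) gives peak 7: s1:7  s2:5  s3:4  s4:4  s5:5  s6:0  s7:0.
Shift F→3, H→3, G→4, J→7.
Schedule F@3, H@3, I@1, G@4, J@7: s1:3  s2:3  s3:4  s4:4  s5:4  s6:4  s7:3 — peak 4.
Total porter-shifts = 25 over 7 shifts ⇒ peak ≥ ⌈25/7⌉ = 4, so 4 is optimal.

4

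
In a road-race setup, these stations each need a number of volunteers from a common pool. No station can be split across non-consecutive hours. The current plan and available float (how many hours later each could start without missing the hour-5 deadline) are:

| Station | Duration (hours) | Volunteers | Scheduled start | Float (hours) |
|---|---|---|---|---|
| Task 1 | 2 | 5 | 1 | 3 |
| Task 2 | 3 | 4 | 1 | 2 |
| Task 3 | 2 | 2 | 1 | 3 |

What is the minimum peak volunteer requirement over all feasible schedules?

6

Early-start (Task 1@1, Task 2@1, Task 3@1) gives peak 11: h1:11  h2:11  h3:4  h4:0  h5:0.
Shift Task 2→3, Task 3→3.
Schedule Task 1@1, Task 2@3, Task 3@3: h1:5  h2:5  h3:6  h4:6  h5:4 — peak 6.
Total volunteer-hours = 26 over 5 hours ⇒ peak ≥ ⌈26/5⌉ = 6, so 6 is optimal.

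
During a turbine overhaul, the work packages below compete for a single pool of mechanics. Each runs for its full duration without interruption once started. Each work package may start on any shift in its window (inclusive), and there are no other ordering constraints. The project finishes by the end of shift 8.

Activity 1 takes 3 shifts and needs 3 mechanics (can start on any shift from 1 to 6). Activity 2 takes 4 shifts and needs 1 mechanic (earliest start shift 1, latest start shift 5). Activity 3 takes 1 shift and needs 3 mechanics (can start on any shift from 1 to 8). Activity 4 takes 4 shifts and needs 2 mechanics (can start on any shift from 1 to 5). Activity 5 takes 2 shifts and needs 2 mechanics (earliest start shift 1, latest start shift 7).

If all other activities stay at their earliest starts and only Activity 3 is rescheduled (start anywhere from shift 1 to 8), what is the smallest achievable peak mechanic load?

8

Activity 3@1: s1:11  s2:8  s3:6  s4:3  s5:0  s6:0  s7:0  s8:0 → peak 11
Activity 3@2: s1:8  s2:11  s3:6  s4:3  s5:0  s6:0  s7:0  s8:0 → peak 11
Activity 3@3: s1:8  s2:8  s3:9  s4:3  s5:0  s6:0  s7:0  s8:0 → peak 9
Activity 3@4: s1:8  s2:8  s3:6  s4:6  s5:0  s6:0  s7:0  s8:0 → peak 8
Activity 3@5: s1:8  s2:8  s3:6  s4:3  s5:3  s6:0  s7:0  s8:0 → peak 8
Activity 3@6: s1:8  s2:8  s3:6  s4:3  s5:0  s6:3  s7:0  s8:0 → peak 8
Activity 3@7: s1:8  s2:8  s3:6  s4:3  s5:0  s6:0  s7:3  s8:0 → peak 8
Activity 3@8: s1:8  s2:8  s3:6  s4:3  s5:0  s6:0  s7:0  s8:3 → peak 8
Best is Activity 3@4, peak 8.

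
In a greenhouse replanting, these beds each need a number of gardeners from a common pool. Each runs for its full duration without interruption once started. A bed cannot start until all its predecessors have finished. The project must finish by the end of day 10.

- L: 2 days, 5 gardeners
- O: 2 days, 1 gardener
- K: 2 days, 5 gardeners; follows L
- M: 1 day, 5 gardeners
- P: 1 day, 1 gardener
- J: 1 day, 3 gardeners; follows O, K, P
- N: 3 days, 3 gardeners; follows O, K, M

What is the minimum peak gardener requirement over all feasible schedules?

6

Early-start (L@1, O@1, K@3, M@1, P@1, J@5, N@5) gives peak 12: d1:12  d2:6  d3:5  d4:5  d5:6  d6:3  d7:3  d8:0  d9:0  d10:0.
Shift M→5, P→3, J→6, N→6.
Schedule L@1, O@1, K@3, M@5, P@3, J@6, N@6: d1:6  d2:6  d3:6  d4:5  d5:5  d6:6  d7:3  d8:3  d9:0  d10:0 — peak 6.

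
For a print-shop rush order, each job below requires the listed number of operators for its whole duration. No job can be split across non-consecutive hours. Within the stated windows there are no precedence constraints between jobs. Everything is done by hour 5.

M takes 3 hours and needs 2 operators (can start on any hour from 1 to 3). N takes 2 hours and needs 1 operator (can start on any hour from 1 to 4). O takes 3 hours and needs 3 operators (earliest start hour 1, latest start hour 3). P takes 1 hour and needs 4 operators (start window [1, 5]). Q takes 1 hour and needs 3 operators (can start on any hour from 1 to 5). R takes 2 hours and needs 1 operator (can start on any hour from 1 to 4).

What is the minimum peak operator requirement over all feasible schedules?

Early-start (M@1, N@1, O@1, P@1, Q@1, R@1) gives peak 14: h1:14  h2:7  h3:5  h4:0  h5:0.
Shift P→4, Q→5, R→3.
Schedule M@1, N@1, O@1, P@4, Q@5, R@3: h1:6  h2:6  h3:6  h4:5  h5:3 — peak 6.
Total operator-hours = 26 over 5 hours ⇒ peak ≥ ⌈26/5⌉ = 6, so 6 is optimal.

6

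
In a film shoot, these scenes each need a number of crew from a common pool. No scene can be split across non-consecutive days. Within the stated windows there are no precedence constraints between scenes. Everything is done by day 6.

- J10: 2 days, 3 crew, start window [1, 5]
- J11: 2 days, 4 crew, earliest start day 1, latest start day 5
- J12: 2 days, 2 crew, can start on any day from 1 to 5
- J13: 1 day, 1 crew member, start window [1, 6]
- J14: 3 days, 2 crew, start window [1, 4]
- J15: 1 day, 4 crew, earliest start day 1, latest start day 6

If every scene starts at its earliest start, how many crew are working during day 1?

16

At early start, day 1 has: J10, J11, J12, J13, J14, J15.
Demand: 3 + 4 + 2 + 1 + 2 + 4 = 16.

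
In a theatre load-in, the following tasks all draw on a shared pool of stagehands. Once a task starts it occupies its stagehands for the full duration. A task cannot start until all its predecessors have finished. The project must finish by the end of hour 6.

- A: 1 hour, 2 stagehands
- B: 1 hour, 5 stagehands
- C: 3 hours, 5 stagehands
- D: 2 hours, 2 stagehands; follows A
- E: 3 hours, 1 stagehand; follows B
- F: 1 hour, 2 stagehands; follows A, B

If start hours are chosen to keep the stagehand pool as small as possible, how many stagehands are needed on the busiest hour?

7

Early-start (A@1, B@1, C@1, D@2, E@2, F@2) gives peak 12: h1:12  h2:10  h3:8  h4:1  h5:0  h6:0.
Shift C→2, E→4, F→5.
Schedule A@1, B@1, C@2, D@2, E@4, F@5: h1:7  h2:7  h3:7  h4:6  h5:3  h6:1 — peak 7.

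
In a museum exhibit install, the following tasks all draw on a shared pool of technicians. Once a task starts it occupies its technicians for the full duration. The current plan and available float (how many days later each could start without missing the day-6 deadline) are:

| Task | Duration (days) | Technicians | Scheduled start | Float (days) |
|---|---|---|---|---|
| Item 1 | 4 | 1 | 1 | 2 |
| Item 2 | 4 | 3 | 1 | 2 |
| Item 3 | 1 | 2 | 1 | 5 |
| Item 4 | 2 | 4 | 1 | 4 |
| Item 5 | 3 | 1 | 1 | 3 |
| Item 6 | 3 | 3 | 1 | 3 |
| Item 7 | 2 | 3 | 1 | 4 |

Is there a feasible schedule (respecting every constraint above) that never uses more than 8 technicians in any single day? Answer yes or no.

yes

Schedule Item 1@1, Item 2@1, Item 3@1, Item 4@2, Item 5@4, Item 6@4, Item 7@5: d1:6  d2:8  d3:8  d4:8  d5:7  d6:7 — peak 8 ≤ 8.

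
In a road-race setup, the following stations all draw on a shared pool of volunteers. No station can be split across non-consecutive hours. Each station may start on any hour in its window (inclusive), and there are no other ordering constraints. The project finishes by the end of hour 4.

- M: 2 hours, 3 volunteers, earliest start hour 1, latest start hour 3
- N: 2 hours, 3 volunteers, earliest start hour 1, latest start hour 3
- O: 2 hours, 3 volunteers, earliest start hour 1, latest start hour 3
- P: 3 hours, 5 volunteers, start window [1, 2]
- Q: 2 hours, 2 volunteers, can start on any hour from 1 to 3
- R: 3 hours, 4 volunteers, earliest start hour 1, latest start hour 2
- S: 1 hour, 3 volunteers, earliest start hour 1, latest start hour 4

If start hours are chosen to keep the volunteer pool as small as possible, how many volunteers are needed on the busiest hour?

15

Early-start (M@1, N@1, O@1, P@1, Q@1, R@1, S@1) gives peak 23: h1:23  h2:20  h3:9  h4:0.
Shift O→3, Q→3, S→4.
Schedule M@1, N@1, O@3, P@1, Q@3, R@1, S@4: h1:15  h2:15  h3:14  h4:8 — peak 15.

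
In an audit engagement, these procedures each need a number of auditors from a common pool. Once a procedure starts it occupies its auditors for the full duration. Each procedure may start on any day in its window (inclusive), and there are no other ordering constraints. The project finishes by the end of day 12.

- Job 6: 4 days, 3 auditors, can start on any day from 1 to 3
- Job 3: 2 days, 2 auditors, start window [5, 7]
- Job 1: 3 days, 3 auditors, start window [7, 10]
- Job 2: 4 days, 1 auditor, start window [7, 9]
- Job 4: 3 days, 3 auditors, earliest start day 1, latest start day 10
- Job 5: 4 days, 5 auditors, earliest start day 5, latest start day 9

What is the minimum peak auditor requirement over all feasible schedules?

7

Early-start (Job 6@1, Job 3@5, Job 1@7, Job 2@7, Job 4@1, Job 5@5) gives peak 9: d1:6  d2:6  d3:6  d4:3  d5:7  d6:7  d7:9  d8:9  d9:4  d10:1  d11:0  d12:0.
Shift Job 1→9.
Schedule Job 6@1, Job 3@5, Job 1@9, Job 2@7, Job 4@1, Job 5@5: d1:6  d2:6  d3:6  d4:3  d5:7  d6:7  d7:6  d8:6  d9:4  d10:4  d11:3  d12:0 — peak 7.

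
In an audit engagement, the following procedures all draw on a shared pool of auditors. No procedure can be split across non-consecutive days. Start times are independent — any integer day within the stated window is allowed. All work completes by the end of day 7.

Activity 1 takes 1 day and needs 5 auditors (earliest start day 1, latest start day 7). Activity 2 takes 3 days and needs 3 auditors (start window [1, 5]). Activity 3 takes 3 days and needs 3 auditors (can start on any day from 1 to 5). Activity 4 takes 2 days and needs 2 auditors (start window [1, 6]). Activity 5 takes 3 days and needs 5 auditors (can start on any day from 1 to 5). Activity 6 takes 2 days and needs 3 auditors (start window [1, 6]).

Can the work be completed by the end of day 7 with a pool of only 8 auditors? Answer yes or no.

yes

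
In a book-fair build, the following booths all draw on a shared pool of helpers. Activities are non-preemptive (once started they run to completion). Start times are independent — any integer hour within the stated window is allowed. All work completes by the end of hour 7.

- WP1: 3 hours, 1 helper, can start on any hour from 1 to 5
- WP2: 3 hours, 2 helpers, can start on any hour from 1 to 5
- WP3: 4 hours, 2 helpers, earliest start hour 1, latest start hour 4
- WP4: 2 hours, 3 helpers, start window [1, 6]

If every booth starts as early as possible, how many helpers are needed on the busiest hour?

8

Early-start schedule: WP1@1, WP2@1, WP3@1, WP4@1.
Load per hour: hour 1: 8, hour 2: 8, hour 3: 5, hour 4: 2, hour 5: 0, hour 6: 0, hour 7: 0.
Peak is 8.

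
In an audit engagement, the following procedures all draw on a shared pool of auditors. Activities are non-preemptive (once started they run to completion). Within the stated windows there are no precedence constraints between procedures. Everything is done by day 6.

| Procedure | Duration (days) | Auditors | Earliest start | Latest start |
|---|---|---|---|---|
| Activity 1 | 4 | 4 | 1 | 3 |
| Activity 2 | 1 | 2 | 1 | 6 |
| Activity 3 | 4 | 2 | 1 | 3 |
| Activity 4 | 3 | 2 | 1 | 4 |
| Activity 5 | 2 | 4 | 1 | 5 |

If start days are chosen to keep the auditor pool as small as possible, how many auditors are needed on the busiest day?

8

Early-start (Activity 1@1, Activity 2@1, Activity 3@1, Activity 4@1, Activity 5@1) gives peak 14: d1:14  d2:12  d3:8  d4:6  d5:0  d6:0.
Shift Activity 4→2, Activity 5→5.
Schedule Activity 1@1, Activity 2@1, Activity 3@1, Activity 4@2, Activity 5@5: d1:8  d2:8  d3:8  d4:8  d5:4  d6:4 — peak 8.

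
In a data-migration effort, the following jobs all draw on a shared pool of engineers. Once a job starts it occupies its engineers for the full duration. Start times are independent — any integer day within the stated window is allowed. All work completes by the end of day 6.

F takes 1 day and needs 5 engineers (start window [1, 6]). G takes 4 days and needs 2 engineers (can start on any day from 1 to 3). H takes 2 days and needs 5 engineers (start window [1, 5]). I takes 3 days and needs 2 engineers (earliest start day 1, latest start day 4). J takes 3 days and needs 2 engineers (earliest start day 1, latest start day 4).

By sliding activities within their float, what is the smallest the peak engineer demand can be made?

7

Early-start (F@1, G@1, H@1, I@1, J@1) gives peak 16: d1:16  d2:11  d3:6  d4:2  d5:0  d6:0.
Shift H→2, I→4, J→4.
Schedule F@1, G@1, H@2, I@4, J@4: d1:7  d2:7  d3:7  d4:6  d5:4  d6:4 — peak 7.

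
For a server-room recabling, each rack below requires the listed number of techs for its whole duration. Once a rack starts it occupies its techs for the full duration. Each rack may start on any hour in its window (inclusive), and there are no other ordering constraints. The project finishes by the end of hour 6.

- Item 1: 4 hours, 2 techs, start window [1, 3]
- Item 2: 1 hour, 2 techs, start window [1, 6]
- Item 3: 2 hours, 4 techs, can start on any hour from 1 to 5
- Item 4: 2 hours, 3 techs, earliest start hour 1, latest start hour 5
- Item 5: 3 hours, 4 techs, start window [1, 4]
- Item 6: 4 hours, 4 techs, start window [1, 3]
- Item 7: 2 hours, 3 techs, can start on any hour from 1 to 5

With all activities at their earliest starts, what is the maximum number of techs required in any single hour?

22

Early-start schedule: Item 1@1, Item 2@1, Item 3@1, Item 4@1, Item 5@1, Item 6@1, Item 7@1.
Load per hour: hour 1: 22, hour 2: 20, hour 3: 10, hour 4: 6, hour 5: 0, hour 6: 0.
Peak is 22.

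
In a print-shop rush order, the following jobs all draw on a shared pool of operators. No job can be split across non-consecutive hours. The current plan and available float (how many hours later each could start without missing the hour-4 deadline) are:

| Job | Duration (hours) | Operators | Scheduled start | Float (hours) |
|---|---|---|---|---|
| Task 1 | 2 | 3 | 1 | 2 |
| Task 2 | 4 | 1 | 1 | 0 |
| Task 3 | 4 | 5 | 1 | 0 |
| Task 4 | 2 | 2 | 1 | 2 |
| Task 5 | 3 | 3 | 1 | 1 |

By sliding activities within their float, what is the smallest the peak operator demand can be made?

Early-start (Task 1@1, Task 2@1, Task 3@1, Task 4@1, Task 5@1) gives peak 14: h1:14  h2:14  h3:9  h4:6.
Shift Task 4→3.
Schedule Task 1@1, Task 2@1, Task 3@1, Task 4@3, Task 5@1: h1:12  h2:12  h3:11  h4:8 — peak 12.
No arrangement of the 18 feasible schedules does better.

12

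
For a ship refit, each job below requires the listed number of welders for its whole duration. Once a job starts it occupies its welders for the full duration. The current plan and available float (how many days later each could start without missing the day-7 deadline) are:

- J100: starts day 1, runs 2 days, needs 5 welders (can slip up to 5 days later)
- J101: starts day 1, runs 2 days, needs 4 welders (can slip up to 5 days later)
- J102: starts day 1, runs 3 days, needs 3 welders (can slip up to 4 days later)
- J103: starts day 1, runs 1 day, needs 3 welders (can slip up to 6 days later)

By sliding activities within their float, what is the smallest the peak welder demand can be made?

Early-start (J100@1, J101@1, J102@1, J103@1) gives peak 15: d1:15  d2:12  d3:3  d4:0  d5:0  d6:0  d7:0.
Shift J101→3, J102→5, J103→5.
Schedule J100@1, J101@3, J102@5, J103@5: d1:5  d2:5  d3:4  d4:4  d5:6  d6:3  d7:3 — peak 6.

6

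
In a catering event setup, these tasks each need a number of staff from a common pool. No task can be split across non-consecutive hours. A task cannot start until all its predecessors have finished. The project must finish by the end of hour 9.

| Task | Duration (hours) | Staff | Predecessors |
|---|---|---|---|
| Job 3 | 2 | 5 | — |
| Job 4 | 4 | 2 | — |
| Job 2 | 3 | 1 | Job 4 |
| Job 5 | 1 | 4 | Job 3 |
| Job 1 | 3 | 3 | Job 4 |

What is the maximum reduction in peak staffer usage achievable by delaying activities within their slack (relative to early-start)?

1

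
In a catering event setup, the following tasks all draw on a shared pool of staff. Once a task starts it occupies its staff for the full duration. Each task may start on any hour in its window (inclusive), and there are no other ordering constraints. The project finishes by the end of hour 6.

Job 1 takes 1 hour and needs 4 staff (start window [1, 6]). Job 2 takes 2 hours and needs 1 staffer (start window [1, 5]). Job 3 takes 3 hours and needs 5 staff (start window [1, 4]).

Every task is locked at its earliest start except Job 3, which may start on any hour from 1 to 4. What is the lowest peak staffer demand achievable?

Job 3@1: h1:10  h2:6  h3:5  h4:0  h5:0  h6:0 → peak 10
Job 3@2: h1:5  h2:6  h3:5  h4:5  h5:0  h6:0 → peak 6
Job 3@3: h1:5  h2:1  h3:5  h4:5  h5:5  h6:0 → peak 5
Job 3@4: h1:5  h2:1  h3:0  h4:5  h5:5  h6:5 → peak 5
Best is Job 3@3, peak 5.

5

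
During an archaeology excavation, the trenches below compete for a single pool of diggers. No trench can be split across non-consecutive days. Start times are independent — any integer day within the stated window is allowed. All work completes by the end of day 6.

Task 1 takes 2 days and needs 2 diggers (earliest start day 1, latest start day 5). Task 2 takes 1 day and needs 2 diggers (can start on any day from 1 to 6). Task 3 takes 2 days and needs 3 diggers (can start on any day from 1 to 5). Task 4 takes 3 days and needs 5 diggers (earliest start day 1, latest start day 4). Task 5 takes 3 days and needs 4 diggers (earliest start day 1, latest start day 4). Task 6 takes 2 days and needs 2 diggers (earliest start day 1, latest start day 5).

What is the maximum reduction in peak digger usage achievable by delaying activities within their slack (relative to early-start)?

Early-start peak: d1:18  d2:16  d3:9  d4:0  d5:0  d6:0 ⇒ 18.
Leveled (Task 1@1, Task 2@1, Task 3@3, Task 4@4, Task 5@1, Task 6@5): d1:8  d2:6  d3:7  d4:8  d5:7  d6:7 ⇒ 8.
Reduction 18 − 8 = 10.

10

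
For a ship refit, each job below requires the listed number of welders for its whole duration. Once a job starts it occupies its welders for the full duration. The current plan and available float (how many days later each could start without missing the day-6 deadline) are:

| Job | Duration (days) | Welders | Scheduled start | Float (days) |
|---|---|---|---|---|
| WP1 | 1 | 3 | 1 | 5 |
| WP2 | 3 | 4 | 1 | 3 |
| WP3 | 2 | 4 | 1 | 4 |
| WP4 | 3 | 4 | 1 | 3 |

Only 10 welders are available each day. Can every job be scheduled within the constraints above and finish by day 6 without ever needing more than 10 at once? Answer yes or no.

yes

Schedule WP1@1, WP2@1, WP3@2, WP4@4: d1:7  d2:8  d3:8  d4:4  d5:4  d6:4 — peak 8 ≤ 10.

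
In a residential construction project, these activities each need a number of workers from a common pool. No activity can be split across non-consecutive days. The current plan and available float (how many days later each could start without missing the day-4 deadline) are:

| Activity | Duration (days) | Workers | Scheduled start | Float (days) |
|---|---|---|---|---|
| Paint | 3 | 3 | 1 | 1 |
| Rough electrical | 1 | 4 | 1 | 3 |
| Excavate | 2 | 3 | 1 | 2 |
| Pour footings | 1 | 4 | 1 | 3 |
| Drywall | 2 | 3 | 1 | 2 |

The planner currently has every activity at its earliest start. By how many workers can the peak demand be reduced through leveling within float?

Early-start peak: d1:17  d2:9  d3:3  d4:0 ⇒ 17.
Leveled (Paint@1, Rough electrical@1, Excavate@2, Pour footings@4, Drywall@2): d1:7  d2:9  d3:9  d4:4 ⇒ 9.
Reduction 17 − 9 = 8.

8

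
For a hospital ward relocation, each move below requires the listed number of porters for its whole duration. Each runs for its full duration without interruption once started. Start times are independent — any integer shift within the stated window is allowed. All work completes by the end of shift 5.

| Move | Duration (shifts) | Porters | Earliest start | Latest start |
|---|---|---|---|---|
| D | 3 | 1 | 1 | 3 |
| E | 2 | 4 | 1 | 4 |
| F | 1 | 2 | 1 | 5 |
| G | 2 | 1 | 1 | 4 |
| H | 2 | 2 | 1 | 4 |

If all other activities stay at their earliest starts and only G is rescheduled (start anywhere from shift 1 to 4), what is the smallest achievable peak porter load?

9

G@1: s1:10  s2:8  s3:1  s4:0  s5:0 → peak 10
G@2: s1:9  s2:8  s3:2  s4:0  s5:0 → peak 9
G@3: s1:9  s2:7  s3:2  s4:1  s5:0 → peak 9
G@4: s1:9  s2:7  s3:1  s4:1  s5:1 → peak 9
Best is G@2, peak 9.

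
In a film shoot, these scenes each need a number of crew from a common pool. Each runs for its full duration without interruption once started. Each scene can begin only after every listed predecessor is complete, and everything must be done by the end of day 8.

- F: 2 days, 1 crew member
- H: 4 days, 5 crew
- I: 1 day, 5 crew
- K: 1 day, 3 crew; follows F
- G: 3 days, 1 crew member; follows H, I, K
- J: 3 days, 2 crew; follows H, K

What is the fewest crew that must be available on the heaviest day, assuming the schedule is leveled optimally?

Early-start (F@1, H@1, I@1, K@3, G@5, J@5) gives peak 11: d1:11  d2:6  d3:8  d4:5  d5:3  d6:3  d7:3  d8:0.
Shift I→5, G→6.
Schedule F@1, H@1, I@5, K@3, G@6, J@5: d1:6  d2:6  d3:8  d4:5  d5:7  d6:3  d7:3  d8:1 — peak 8.

8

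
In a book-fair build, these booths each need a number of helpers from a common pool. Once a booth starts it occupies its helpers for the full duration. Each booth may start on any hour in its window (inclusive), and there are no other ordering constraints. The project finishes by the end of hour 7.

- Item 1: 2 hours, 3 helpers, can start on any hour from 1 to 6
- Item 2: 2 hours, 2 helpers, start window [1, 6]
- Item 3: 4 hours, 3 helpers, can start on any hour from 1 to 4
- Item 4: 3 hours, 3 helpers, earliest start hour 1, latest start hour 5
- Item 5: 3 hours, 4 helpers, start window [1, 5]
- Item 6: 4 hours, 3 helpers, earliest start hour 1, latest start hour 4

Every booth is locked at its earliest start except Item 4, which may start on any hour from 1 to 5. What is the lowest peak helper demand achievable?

Item 4@1: h1:18  h2:18  h3:13  h4:6  h5:0  h6:0  h7:0 → peak 18
Item 4@2: h1:15  h2:18  h3:13  h4:9  h5:0  h6:0  h7:0 → peak 18
Item 4@3: h1:15  h2:15  h3:13  h4:9  h5:3  h6:0  h7:0 → peak 15
Item 4@4: h1:15  h2:15  h3:10  h4:9  h5:3  h6:3  h7:0 → peak 15
Item 4@5: h1:15  h2:15  h3:10  h4:6  h5:3  h6:3  h7:3 → peak 15
Best is Item 4@3, peak 15.

15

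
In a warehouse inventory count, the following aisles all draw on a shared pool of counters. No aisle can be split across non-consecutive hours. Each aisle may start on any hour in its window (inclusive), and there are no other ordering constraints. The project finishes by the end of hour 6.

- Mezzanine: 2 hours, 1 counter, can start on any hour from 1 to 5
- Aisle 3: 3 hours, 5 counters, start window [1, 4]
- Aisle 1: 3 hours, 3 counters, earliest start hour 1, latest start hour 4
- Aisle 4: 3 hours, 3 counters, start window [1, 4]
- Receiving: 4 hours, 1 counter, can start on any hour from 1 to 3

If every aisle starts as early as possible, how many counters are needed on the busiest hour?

13

Early-start schedule: Mezzanine@1, Aisle 3@1, Aisle 1@1, Aisle 4@1, Receiving@1.
Load per hour: hour 1: 13, hour 2: 13, hour 3: 12, hour 4: 1, hour 5: 0, hour 6: 0.
Peak is 13.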